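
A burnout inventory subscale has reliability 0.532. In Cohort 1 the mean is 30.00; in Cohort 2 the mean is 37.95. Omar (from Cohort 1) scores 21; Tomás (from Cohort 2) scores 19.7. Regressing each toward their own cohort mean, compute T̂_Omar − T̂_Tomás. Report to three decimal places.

T̂_Omar = 0.532(21) + 0.468(30.00) = 25.21200
T̂_Tomás = 0.532(19.7) + 0.468(37.95) = 28.24100
Difference = 25.21200 − 28.24100 = -3.02900

-3.029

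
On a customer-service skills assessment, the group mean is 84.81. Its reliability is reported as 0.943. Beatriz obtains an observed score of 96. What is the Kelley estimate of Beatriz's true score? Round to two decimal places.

95.36

T̂ = 0.943(96) + 0.057(84.81) = 90.528 + 4.83417 = 95.362 → 95.36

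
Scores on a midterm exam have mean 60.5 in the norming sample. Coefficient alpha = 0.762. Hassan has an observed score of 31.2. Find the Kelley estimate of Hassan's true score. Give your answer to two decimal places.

38.17

T̂ = 0.762(31.2) + 0.238(60.5) = 23.7744 + 14.3990 = 38.173 → 38.17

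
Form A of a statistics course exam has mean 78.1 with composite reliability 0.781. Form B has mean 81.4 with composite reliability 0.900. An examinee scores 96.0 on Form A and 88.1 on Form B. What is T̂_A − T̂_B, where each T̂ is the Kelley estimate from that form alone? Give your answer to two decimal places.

4.65

T̂_A = 0.781(96.0) + 0.219(78.1) = 92.0799
T̂_B = 0.900(88.1) + 0.100(81.4) = 87.4300
T̂_A − T̂_B = 4.6499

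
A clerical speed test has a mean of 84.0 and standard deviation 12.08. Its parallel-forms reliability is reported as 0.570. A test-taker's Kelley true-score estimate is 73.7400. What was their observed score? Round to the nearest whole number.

T̂ = ρX + (1 − ρ)μ  ⇒  X = (T̂ − (1 − ρ)μ) / ρ
X = (73.7400 − 0.430 × 84.0) / 0.570 = (73.7400 − 36.1200) / 0.570 = 37.6200 / 0.570 = 66.00

66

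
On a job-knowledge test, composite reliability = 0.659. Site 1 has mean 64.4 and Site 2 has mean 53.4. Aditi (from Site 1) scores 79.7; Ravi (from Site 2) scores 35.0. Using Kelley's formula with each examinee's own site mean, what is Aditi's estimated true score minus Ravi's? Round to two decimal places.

T̂_Aditi = 0.659(79.7) + 0.341(64.4) = 74.4827
T̂_Ravi = 0.659(35.0) + 0.341(53.4) = 41.2744
Difference = 74.4827 − 41.2744 = 33.2083

33.21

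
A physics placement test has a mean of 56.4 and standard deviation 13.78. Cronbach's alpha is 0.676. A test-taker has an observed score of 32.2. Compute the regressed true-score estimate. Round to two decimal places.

40.04

T̂ = 0.676(32.2) + 0.324(56.4) = 21.7672 + 18.2736 = 40.041 → 40.04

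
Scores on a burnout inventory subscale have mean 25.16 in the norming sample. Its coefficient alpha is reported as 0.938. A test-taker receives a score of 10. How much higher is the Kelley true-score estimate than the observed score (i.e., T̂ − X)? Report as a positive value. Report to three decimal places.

T̂ = ρX + (1 − ρ)μ
  = 0.938 × 10 + 0.062 × 25.16
  = 9.380 + 1.55992
  = 10.93992
  ≈ 10.9399
T̂ − X = 10.9399 − 10 = 0.9399 → 0.940

0.940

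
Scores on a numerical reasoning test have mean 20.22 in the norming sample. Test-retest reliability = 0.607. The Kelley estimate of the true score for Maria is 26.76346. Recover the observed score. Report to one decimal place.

31.0

T̂ = ρX + (1 − ρ)μ  ⇒  X = (T̂ − (1 − ρ)μ) / ρ
X = (26.76346 − 0.393 × 20.22) / 0.607 = (26.76346 − 7.94646) / 0.607 = 18.81700 / 0.607 = 31.000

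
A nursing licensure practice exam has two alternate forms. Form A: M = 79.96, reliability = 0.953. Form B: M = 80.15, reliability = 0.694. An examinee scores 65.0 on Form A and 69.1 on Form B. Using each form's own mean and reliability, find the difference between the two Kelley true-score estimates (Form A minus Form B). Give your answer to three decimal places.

T̂_A = 0.953(65.0) + 0.047(79.96) = 65.70312
T̂_B = 0.694(69.1) + 0.306(80.15) = 72.48130
T̂_A − T̂_B = -6.77818

-6.778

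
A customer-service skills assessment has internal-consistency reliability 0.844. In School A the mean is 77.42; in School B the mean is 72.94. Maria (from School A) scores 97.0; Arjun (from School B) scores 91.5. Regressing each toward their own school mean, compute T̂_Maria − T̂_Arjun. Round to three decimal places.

5.341

T̂_Maria = 0.844(97.0) + 0.156(77.42) = 93.94552
T̂_Arjun = 0.844(91.5) + 0.156(72.94) = 88.60464
Difference = 93.94552 − 88.60464 = 5.34088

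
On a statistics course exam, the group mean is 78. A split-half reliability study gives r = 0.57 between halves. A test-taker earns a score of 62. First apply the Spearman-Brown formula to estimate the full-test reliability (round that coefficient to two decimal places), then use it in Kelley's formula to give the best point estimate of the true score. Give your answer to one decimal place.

66.3

Spearman-Brown: ρ = 2r/(1 + r) = 2(0.57)/(1 + 0.57) = 1.140/1.57 = 0.7261 → 0.73
T̂ = 0.73(62) + 0.27(78) = 45.26 + 21.06 = 66.32 → 66.3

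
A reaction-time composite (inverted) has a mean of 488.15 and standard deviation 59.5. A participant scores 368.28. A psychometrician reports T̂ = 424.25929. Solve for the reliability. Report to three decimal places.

T̂ = ρX + (1 − ρ)μ  ⇒  T̂ − μ = ρ(X − μ)
ρ = (T̂ − μ)/(X − μ) = (424.25929 − 488.15) / (368.28 − 488.15) = -63.89071 / -119.87 = 0.53300

0.533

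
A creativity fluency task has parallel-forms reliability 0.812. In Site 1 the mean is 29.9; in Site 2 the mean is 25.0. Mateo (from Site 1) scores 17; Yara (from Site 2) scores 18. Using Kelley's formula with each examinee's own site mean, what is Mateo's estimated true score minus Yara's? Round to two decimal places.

0.11

T̂_Mateo = 0.812(17) + 0.188(29.9) = 19.4252
T̂_Yara = 0.812(18) + 0.188(25.0) = 19.3160
Difference = 19.4252 − 19.3160 = 0.1092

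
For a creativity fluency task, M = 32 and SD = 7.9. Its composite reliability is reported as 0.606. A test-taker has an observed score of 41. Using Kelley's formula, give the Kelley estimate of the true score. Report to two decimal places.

37.45

T̂ = 0.606(41) + 0.394(32) = 24.846 + 12.608 = 37.454 → 37.45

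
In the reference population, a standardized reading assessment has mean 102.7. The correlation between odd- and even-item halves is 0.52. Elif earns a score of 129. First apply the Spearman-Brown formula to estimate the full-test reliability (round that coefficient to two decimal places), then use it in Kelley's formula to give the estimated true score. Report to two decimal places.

Spearman-Brown: ρ = 2r/(1 + r) = 2(0.52)/(1 + 0.52) = 1.040/1.52 = 0.6842 → 0.68
Regress the observed score toward the mean by the unreliability: T̂ = 0.68·129 + 0.32·102.7 = 87.72 + 32.864 = 120.584.

120.58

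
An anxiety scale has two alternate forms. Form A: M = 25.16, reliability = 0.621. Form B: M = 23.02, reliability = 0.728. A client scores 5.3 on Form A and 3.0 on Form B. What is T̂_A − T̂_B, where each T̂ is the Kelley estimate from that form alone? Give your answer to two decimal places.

T̂_A = 0.621(5.3) + 0.379(25.16) = 12.8269
T̂_B = 0.728(3.0) + 0.272(23.02) = 8.4454
T̂_A − T̂_B = 4.3815

4.38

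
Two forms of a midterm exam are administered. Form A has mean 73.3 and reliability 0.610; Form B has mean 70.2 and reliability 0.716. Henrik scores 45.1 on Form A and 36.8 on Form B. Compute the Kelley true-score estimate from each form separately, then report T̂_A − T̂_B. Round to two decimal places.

T̂_A = 0.610(45.1) + 0.390(73.3) = 56.0980
T̂_B = 0.716(36.8) + 0.284(70.2) = 46.2856
T̂_A − T̂_B = 9.8124

9.81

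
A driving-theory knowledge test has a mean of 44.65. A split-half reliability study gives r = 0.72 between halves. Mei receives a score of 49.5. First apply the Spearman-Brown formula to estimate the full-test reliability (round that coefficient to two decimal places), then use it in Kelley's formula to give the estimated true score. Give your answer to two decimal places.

Spearman-Brown: ρ = 2r/(1 + r) = 2(0.72)/(1 + 0.72) = 1.440/1.72 = 0.8372 → 0.84
T̂ = 0.84(49.5) + 0.16(44.65) = 41.580 + 7.1440 = 48.724 → 48.72

48.72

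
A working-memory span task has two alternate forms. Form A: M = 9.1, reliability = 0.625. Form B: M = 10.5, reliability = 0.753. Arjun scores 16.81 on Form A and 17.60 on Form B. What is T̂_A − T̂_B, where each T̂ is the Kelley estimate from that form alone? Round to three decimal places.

T̂_A = 0.625(16.81) + 0.375(9.1) = 13.91875
T̂_B = 0.753(17.60) + 0.247(10.5) = 15.84630
T̂_A − T̂_B = -1.92755

-1.928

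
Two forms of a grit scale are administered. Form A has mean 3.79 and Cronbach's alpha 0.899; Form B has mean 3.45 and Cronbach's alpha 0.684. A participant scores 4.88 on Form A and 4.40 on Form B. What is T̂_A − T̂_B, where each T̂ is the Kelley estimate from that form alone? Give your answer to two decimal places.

0.67

T̂_A = 0.899(4.88) + 0.101(3.79) = 4.7699
T̂_B = 0.684(4.40) + 0.316(3.45) = 4.0998
T̂_A − T̂_B = 0.6701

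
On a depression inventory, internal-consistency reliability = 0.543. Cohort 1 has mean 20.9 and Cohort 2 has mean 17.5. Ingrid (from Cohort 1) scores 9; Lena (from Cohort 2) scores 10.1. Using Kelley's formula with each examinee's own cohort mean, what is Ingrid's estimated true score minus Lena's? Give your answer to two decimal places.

0.96

T̂_Ingrid = 0.543(9) + 0.457(20.9) = 14.4383
T̂_Lena = 0.543(10.1) + 0.457(17.5) = 13.4818
Difference = 14.4383 − 13.4818 = 0.9565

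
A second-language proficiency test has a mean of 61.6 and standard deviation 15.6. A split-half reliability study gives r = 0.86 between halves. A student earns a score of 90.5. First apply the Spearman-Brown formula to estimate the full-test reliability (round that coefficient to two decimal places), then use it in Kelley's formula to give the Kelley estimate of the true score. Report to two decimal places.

88.19

Spearman-Brown: ρ = 2r/(1 + r) = 2(0.86)/(1 + 0.86) = 1.720/1.86 = 0.9247 → 0.92
T̂ = ρX + (1 − ρ)μ
  = 0.92 × 90.5 + 0.08 × 61.6
  = 83.260 + 4.928
  = 88.188
  ≈ 88.19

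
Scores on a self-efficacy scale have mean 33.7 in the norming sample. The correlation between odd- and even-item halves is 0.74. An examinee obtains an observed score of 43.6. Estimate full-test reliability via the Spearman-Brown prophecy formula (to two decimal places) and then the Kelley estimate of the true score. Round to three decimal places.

42.115

Spearman-Brown: ρ = 2r/(1 + r) = 2(0.74)/(1 + 0.74) = 1.480/1.74 = 0.8506 → 0.85
T̂ = 0.85(43.6) + 0.15(33.7) = 37.060 + 5.055 = 42.1150 → 42.115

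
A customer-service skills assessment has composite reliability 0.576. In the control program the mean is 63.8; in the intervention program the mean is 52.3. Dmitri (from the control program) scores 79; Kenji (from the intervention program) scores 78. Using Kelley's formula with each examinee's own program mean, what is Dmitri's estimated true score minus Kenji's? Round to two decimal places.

5.45

T̂_Dmitri = 0.576(79) + 0.424(63.8) = 72.5552
T̂_Kenji = 0.576(78) + 0.424(52.3) = 67.1032
Difference = 72.5552 − 67.1032 = 5.4520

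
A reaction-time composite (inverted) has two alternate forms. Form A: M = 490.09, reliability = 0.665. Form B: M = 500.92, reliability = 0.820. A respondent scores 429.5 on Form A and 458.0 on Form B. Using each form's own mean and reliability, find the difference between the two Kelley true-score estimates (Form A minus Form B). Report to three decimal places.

T̂_A = 0.665(429.5) + 0.335(490.09) = 449.79765
T̂_B = 0.820(458.0) + 0.180(500.92) = 465.72560
T̂_A − T̂_B = -15.92795

-15.928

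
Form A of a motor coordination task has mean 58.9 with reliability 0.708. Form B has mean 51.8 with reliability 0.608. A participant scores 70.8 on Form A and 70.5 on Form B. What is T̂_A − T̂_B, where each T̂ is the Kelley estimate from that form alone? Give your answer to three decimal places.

T̂_A = 0.708(70.8) + 0.292(58.9) = 67.32520
T̂_B = 0.608(70.5) + 0.392(51.8) = 63.16960
T̂_A − T̂_B = 4.15560

4.156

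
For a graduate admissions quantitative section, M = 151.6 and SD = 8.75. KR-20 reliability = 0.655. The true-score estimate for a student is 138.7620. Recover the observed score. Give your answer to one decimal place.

T̂ = ρX + (1 − ρ)μ  ⇒  X = (T̂ − (1 − ρ)μ) / ρ
X = (138.7620 − 0.345 × 151.6) / 0.655 = (138.7620 − 52.3020) / 0.655 = 86.4600 / 0.655 = 132.000

132.0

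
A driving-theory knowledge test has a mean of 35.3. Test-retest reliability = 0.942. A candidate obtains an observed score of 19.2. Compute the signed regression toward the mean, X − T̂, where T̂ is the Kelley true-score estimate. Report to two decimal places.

-0.93

Weight the observed score by reliability and the mean by (1 − reliability): T̂ = 0.942·19.2 + 0.058·35.3 = 18.0864 + 2.0474 = 20.1338.
X − T̂ = 19.2 − 20.134 = -0.934 → -0.93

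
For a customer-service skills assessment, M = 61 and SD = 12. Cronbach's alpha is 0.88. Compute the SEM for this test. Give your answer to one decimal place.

4.2

SEM = SD · √(1 − ρ) = 12 × √0.12 = 12 × 0.3464 = 4.157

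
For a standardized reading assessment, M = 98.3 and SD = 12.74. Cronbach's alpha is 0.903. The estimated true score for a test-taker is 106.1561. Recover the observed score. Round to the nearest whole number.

T̂ = ρX + (1 − ρ)μ  ⇒  X = (T̂ − (1 − ρ)μ) / ρ
X = (106.1561 − 0.097 × 98.3) / 0.903 = (106.1561 − 9.5351) / 0.903 = 96.6210 / 0.903 = 107.00

107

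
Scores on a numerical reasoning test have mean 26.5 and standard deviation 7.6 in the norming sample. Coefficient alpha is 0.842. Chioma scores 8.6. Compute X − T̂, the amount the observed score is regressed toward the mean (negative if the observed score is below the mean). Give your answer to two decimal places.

-2.83

T̂ = ρX + (1 − ρ)μ
  = 0.842 × 8.6 + 0.158 × 26.5
  = 7.2412 + 4.1870
  = 11.4282
  ≈ 11.428
X − T̂ = 8.6 − 11.428 = -2.828 → -2.83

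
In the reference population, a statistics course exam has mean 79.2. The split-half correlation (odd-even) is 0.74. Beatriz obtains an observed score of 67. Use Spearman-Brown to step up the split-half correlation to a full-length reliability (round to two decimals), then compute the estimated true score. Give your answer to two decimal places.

68.83

Spearman-Brown: ρ = 2r/(1 + r) = 2(0.74)/(1 + 0.74) = 1.480/1.74 = 0.8506 → 0.85
Regress the observed score toward the mean by the unreliability: T̂ = 0.85·67 + 0.15·79.2 = 56.95 + 11.880 = 68.830.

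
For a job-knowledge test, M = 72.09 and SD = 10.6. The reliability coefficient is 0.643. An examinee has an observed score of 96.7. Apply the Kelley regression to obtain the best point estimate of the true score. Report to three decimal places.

87.914

T̂ = ρX + (1 − ρ)μ
  = 0.643 × 96.7 + 0.357 × 72.09
  = 62.1781 + 25.73613
  = 87.9142
  ≈ 87.914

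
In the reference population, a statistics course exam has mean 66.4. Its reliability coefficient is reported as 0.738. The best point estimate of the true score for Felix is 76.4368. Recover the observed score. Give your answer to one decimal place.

T̂ = ρX + (1 − ρ)μ  ⇒  X = (T̂ − (1 − ρ)μ) / ρ
X = (76.4368 − 0.262 × 66.4) / 0.738 = (76.4368 − 17.3968) / 0.738 = 59.0400 / 0.738 = 80.000

80.0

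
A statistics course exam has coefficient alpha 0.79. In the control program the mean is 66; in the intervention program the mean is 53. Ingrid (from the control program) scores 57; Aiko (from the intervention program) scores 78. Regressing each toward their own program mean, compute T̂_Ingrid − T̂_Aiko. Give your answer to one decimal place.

T̂_Ingrid = 0.79(57) + 0.21(66) = 58.890
T̂_Aiko = 0.79(78) + 0.21(53) = 72.750
Difference = 58.890 − 72.750 = -13.860

-13.9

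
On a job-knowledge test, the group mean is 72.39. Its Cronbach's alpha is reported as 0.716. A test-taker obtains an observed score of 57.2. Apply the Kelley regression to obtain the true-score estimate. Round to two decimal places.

T̂ = ρX + (1 − ρ)μ
  = 0.716 × 57.2 + 0.284 × 72.39
  = 40.9552 + 20.55876
  = 61.514
  ≈ 61.51

61.51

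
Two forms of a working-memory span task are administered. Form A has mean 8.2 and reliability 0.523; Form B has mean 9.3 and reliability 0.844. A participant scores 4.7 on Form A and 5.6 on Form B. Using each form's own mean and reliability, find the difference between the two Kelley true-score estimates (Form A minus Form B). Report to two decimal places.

0.19

T̂_A = 0.523(4.7) + 0.477(8.2) = 6.3695
T̂_B = 0.844(5.6) + 0.156(9.3) = 6.1772
T̂_A − T̂_B = 0.1923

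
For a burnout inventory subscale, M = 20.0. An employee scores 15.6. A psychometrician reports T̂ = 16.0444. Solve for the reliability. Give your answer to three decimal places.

0.899

T̂ = ρX + (1 − ρ)μ  ⇒  T̂ − μ = ρ(X − μ)
ρ = (T̂ − μ)/(X − μ) = (16.0444 − 20.0) / (15.6 − 20.0) = -3.9556 / -4.4 = 0.89900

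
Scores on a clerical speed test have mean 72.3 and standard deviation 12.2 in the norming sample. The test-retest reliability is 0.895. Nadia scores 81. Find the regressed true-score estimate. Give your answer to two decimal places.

80.09

Kelley's formula gives T̂ = 0.895·81 + 0.105·72.3 = 72.495 + 7.5915 = 80.087.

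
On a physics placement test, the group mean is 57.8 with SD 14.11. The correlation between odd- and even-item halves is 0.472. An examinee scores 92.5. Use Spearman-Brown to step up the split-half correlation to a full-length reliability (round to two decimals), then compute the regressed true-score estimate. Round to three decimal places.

80.008

Spearman-Brown: ρ = 2r/(1 + r) = 2(0.472)/(1 + 0.472) = 0.9440/1.472 = 0.6413 → 0.64
T̂ = ρX + (1 − ρ)μ
  = 0.64 × 92.5 + 0.36 × 57.8
  = 59.200 + 20.808
  = 80.0080
  ≈ 80.008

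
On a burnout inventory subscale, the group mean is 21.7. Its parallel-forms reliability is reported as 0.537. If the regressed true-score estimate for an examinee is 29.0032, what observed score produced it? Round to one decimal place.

35.3

T̂ = ρX + (1 − ρ)μ  ⇒  X = (T̂ − (1 − ρ)μ) / ρ
X = (29.0032 − 0.463 × 21.7) / 0.537 = (29.0032 − 10.0471) / 0.537 = 18.9561 / 0.537 = 35.300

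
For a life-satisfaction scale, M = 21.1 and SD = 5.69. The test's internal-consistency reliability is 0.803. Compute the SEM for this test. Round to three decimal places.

SEM = SD · √(1 − ρ) = 5.69 × √0.197 = 5.69 × 0.4438 = 2.5255

2.525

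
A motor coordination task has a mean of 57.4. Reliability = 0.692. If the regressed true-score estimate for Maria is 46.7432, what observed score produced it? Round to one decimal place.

T̂ = ρX + (1 − ρ)μ  ⇒  X = (T̂ − (1 − ρ)μ) / ρ
X = (46.7432 − 0.308 × 57.4) / 0.692 = (46.7432 − 17.6792) / 0.692 = 29.0640 / 0.692 = 42.000

42.0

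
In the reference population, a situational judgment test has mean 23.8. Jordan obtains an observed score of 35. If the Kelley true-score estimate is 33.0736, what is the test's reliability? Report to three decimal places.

T̂ = ρX + (1 − ρ)μ  ⇒  T̂ − μ = ρ(X − μ)
ρ = (T̂ − μ)/(X − μ) = (33.0736 − 23.8) / (35 − 23.8) = 9.2736 / 11.2 = 0.82800

0.828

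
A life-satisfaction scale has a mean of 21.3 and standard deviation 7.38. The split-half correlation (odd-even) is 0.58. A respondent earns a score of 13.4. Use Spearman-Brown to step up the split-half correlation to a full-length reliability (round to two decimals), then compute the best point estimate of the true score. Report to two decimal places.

Spearman-Brown: ρ = 2r/(1 + r) = 2(0.58)/(1 + 0.58) = 1.160/1.58 = 0.7342 → 0.73
Weight the observed score by reliability and the mean by (1 − reliability): T̂ = 0.73·13.4 + 0.27·21.3 = 9.782 + 5.751 = 15.533.

15.53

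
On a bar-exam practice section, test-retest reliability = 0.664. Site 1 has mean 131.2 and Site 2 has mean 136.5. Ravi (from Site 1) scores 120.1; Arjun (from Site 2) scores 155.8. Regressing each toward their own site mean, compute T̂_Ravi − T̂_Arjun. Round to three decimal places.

T̂_Ravi = 0.664(120.1) + 0.336(131.2) = 123.82960
T̂_Arjun = 0.664(155.8) + 0.336(136.5) = 149.31520
Difference = 123.82960 − 149.31520 = -25.48560

-25.486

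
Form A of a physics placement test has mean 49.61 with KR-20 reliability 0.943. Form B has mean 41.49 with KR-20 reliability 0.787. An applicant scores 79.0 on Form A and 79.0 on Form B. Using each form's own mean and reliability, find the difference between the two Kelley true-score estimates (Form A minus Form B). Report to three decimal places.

T̂_A = 0.943(79.0) + 0.057(49.61) = 77.32477
T̂_B = 0.787(79.0) + 0.213(41.49) = 71.01037
T̂_A − T̂_B = 6.31440

6.314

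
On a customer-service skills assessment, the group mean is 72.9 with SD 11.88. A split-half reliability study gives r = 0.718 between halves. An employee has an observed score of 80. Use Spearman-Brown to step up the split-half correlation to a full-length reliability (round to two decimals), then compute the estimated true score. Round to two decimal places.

Spearman-Brown: ρ = 2r/(1 + r) = 2(0.718)/(1 + 0.718) = 1.4360/1.718 = 0.8359 → 0.84
T̂ = ρX + (1 − ρ)μ
  = 0.84 × 80 + 0.16 × 72.9
  = 67.20 + 11.664
  = 78.864
  ≈ 78.86

78.86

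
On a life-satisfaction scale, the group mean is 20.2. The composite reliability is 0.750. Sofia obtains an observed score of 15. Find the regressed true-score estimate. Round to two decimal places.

Weight the observed score by reliability and the mean by (1 − reliability): T̂ = 0.750·15 + 0.250·20.2 = 11.250 + 5.0500 = 16.300.

16.30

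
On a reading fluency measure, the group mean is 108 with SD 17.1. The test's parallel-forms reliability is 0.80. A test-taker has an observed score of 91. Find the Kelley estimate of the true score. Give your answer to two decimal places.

94.40

T̂ = 0.80(91) + 0.20(108) = 72.80 + 21.60 = 94.400 → 94.40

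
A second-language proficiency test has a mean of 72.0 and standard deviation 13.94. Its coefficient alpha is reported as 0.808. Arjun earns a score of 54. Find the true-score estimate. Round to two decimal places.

T̂ = ρX + (1 − ρ)μ
  = 0.808 × 54 + 0.192 × 72.0
  = 43.632 + 13.8240
  = 57.456
  ≈ 57.46

57.46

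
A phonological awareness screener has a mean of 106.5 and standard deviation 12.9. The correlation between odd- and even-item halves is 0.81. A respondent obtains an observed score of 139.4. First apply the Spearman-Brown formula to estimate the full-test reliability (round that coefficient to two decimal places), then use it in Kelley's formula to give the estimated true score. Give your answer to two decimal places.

Spearman-Brown: ρ = 2r/(1 + r) = 2(0.81)/(1 + 0.81) = 1.620/1.81 = 0.8950 → 0.90
Regress the observed score toward the mean by the unreliability: T̂ = 0.90·139.4 + 0.10·106.5 = 125.460 + 10.650 = 136.110.

136.11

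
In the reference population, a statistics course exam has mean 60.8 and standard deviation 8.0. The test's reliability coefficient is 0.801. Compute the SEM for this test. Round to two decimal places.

3.57

SEM = SD · √(1 − ρ) = 8.0 × √0.199 = 8.0 × 0.4461 = 3.569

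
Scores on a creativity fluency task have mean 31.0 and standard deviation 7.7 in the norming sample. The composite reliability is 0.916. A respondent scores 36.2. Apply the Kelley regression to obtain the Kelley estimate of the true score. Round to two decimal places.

Weight the observed score by reliability and the mean by (1 − reliability): T̂ = 0.916·36.2 + 0.084·31.0 = 33.1592 + 2.6040 = 35.763.

35.76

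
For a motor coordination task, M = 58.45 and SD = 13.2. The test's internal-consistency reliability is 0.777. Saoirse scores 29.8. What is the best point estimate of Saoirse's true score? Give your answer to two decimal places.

T̂ = ρX + (1 − ρ)μ
  = 0.777 × 29.8 + 0.223 × 58.45
  = 23.1546 + 13.03435
  = 36.189
  ≈ 36.19

36.19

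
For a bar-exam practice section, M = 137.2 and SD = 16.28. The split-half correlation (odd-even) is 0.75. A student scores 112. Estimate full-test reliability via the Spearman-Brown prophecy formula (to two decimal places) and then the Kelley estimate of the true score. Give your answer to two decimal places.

115.53

Spearman-Brown: ρ = 2r/(1 + r) = 2(0.75)/(1 + 0.75) = 1.500/1.75 = 0.8571 → 0.86
Regress the observed score toward the mean by the unreliability: T̂ = 0.86·112 + 0.14·137.2 = 96.32 + 19.208 = 115.528.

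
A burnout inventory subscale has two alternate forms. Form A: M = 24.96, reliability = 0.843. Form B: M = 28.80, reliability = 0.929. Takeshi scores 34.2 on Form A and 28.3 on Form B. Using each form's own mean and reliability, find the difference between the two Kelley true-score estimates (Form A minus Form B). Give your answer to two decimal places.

4.41

T̂_A = 0.843(34.2) + 0.157(24.96) = 32.7493
T̂_B = 0.929(28.3) + 0.071(28.80) = 28.3355
T̂_A − T̂_B = 4.4138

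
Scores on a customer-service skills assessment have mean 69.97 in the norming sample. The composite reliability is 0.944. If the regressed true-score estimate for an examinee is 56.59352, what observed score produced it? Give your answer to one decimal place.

55.8

T̂ = ρX + (1 − ρ)μ  ⇒  X = (T̂ − (1 − ρ)μ) / ρ
X = (56.59352 − 0.056 × 69.97) / 0.944 = (56.59352 − 3.91832) / 0.944 = 52.67520 / 0.944 = 55.800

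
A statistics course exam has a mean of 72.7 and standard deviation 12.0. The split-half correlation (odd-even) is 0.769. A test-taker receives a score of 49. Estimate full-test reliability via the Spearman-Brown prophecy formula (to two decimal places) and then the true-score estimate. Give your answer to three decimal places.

52.081

Spearman-Brown: ρ = 2r/(1 + r) = 2(0.769)/(1 + 0.769) = 1.5380/1.769 = 0.8694 → 0.87
T̂ = 0.87(49) + 0.13(72.7) = 42.63 + 9.451 = 52.0810 → 52.081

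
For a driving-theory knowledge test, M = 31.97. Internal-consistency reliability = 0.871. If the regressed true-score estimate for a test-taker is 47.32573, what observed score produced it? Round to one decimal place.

49.6

T̂ = ρX + (1 − ρ)μ  ⇒  X = (T̂ − (1 − ρ)μ) / ρ
X = (47.32573 − 0.129 × 31.97) / 0.871 = (47.32573 − 4.12413) / 0.871 = 43.20160 / 0.871 = 49.600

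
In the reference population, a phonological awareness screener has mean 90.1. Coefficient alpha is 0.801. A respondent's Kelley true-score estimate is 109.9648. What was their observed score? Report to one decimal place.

T̂ = ρX + (1 − ρ)μ  ⇒  X = (T̂ − (1 − ρ)μ) / ρ
X = (109.9648 − 0.199 × 90.1) / 0.801 = (109.9648 − 17.9299) / 0.801 = 92.0349 / 0.801 = 114.900

114.9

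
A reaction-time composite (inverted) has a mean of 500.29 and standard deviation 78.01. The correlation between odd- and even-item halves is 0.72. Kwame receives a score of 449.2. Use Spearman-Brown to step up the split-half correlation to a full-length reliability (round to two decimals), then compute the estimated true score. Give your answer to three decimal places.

457.374

Spearman-Brown: ρ = 2r/(1 + r) = 2(0.72)/(1 + 0.72) = 1.440/1.72 = 0.8372 → 0.84
T̂ = ρX + (1 − ρ)μ
  = 0.84 × 449.2 + 0.16 × 500.29
  = 377.328 + 80.0464
  = 457.3744
  ≈ 457.374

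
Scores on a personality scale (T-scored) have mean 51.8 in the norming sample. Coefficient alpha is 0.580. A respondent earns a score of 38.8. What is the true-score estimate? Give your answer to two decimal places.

44.26

T̂ = 0.580(38.8) + 0.420(51.8) = 22.5040 + 21.7560 = 44.260 → 44.26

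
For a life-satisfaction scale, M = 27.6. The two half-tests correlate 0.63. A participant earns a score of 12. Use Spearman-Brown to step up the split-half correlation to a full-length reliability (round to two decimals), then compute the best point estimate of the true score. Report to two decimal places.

Spearman-Brown: ρ = 2r/(1 + r) = 2(0.63)/(1 + 0.63) = 1.260/1.63 = 0.7730 → 0.77
Weight the observed score by reliability and the mean by (1 − reliability): T̂ = 0.77·12 + 0.23·27.6 = 9.24 + 6.348 = 15.588.

15.59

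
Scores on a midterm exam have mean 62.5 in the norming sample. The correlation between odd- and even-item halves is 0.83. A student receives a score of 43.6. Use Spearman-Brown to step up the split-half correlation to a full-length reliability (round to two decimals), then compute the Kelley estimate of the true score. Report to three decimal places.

Spearman-Brown: ρ = 2r/(1 + r) = 2(0.83)/(1 + 0.83) = 1.660/1.83 = 0.9071 → 0.91
T̂ = 0.91(43.6) + 0.09(62.5) = 39.676 + 5.625 = 45.3010 → 45.301

45.301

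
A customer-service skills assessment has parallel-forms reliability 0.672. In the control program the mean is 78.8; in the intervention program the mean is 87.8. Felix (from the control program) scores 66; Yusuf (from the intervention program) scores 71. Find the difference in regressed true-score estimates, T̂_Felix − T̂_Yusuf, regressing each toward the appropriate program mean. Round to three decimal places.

-6.312

T̂_Felix = 0.672(66) + 0.328(78.8) = 70.19840
T̂_Yusuf = 0.672(71) + 0.328(87.8) = 76.51040
Difference = 70.19840 − 76.51040 = -6.31200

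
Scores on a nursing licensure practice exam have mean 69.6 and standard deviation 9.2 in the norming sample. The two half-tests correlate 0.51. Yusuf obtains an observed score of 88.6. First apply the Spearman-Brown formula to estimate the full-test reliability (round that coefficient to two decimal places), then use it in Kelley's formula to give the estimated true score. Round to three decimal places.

82.520

Spearman-Brown: ρ = 2r/(1 + r) = 2(0.51)/(1 + 0.51) = 1.020/1.51 = 0.6755 → 0.68
T̂ = 0.68(88.6) + 0.32(69.6) = 60.248 + 22.272 = 82.5200 → 82.520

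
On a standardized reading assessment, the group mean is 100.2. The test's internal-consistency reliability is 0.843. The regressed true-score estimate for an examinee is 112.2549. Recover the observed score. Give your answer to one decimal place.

114.5

T̂ = ρX + (1 − ρ)μ  ⇒  X = (T̂ − (1 − ρ)μ) / ρ
X = (112.2549 − 0.157 × 100.2) / 0.843 = (112.2549 − 15.7314) / 0.843 = 96.5235 / 0.843 = 114.500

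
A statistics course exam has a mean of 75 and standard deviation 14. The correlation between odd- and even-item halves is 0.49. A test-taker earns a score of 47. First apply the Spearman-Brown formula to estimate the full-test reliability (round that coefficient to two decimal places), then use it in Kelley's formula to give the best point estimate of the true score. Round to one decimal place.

56.5

Spearman-Brown: ρ = 2r/(1 + r) = 2(0.49)/(1 + 0.49) = 0.980/1.49 = 0.6577 → 0.66
Weight the observed score by reliability and the mean by (1 − reliability): T̂ = 0.66·47 + 0.34·75 = 31.02 + 25.50 = 56.52.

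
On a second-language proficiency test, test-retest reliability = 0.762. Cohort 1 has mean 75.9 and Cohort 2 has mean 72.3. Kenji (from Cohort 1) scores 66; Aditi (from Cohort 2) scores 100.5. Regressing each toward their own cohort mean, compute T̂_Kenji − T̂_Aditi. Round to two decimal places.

-25.43

T̂_Kenji = 0.762(66) + 0.238(75.9) = 68.3562
T̂_Aditi = 0.762(100.5) + 0.238(72.3) = 93.7884
Difference = 68.3562 − 93.7884 = -25.4322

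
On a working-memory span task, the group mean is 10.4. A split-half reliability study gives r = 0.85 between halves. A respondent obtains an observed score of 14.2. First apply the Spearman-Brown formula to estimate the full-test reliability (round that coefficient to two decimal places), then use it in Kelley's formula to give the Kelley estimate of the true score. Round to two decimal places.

13.90

Spearman-Brown: ρ = 2r/(1 + r) = 2(0.85)/(1 + 0.85) = 1.700/1.85 = 0.9189 → 0.92
T̂ = 0.92(14.2) + 0.08(10.4) = 13.064 + 0.832 = 13.896 → 13.90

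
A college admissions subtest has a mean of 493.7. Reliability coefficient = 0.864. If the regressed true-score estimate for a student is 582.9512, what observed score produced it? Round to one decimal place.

597.0

T̂ = ρX + (1 − ρ)μ  ⇒  X = (T̂ − (1 − ρ)μ) / ρ
X = (582.9512 − 0.136 × 493.7) / 0.864 = (582.9512 − 67.1432) / 0.864 = 515.8080 / 0.864 = 597.000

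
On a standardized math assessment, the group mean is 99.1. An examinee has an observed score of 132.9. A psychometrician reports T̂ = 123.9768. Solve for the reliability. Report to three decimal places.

T̂ = ρX + (1 − ρ)μ  ⇒  T̂ − μ = ρ(X − μ)
ρ = (T̂ − μ)/(X − μ) = (123.9768 − 99.1) / (132.9 − 99.1) = 24.8768 / 33.8 = 0.73600

0.736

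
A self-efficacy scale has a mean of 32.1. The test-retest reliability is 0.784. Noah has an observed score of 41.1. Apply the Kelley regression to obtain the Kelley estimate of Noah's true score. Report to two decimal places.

39.16

Weight the observed score by reliability and the mean by (1 − reliability): T̂ = 0.784·41.1 + 0.216·32.1 = 32.2224 + 6.9336 = 39.156.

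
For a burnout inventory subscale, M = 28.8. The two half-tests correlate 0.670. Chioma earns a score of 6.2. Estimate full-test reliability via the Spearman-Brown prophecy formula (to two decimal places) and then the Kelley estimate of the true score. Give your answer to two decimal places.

Spearman-Brown: ρ = 2r/(1 + r) = 2(0.670)/(1 + 0.670) = 1.3400/1.670 = 0.8024 → 0.80
T̂ = ρX + (1 − ρ)μ
  = 0.80 × 6.2 + 0.20 × 28.8
  = 4.960 + 5.760
  = 10.720
  ≈ 10.72

10.72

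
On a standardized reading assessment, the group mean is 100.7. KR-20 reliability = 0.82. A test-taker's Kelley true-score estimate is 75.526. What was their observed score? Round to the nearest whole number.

T̂ = ρX + (1 − ρ)μ  ⇒  X = (T̂ − (1 − ρ)μ) / ρ
X = (75.526 − 0.18 × 100.7) / 0.82 = (75.526 − 18.126) / 0.82 = 57.400 / 0.82 = 70.00

70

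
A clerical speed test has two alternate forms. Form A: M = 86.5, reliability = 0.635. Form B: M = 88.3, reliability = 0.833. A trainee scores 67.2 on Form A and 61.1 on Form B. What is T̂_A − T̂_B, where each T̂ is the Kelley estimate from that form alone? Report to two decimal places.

T̂_A = 0.635(67.2) + 0.365(86.5) = 74.2445
T̂_B = 0.833(61.1) + 0.167(88.3) = 65.6424
T̂_A − T̂_B = 8.6021

8.60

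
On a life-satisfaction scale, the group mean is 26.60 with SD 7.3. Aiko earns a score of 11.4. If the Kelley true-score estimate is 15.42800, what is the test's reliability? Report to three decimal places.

T̂ = ρX + (1 − ρ)μ  ⇒  T̂ − μ = ρ(X − μ)
ρ = (T̂ − μ)/(X − μ) = (15.42800 − 26.60) / (11.4 − 26.60) = -11.17200 / -15.20 = 0.73500

0.735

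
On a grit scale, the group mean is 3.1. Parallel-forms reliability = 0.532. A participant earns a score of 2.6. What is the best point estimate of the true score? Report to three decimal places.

2.834

Weight the observed score by reliability and the mean by (1 − reliability): T̂ = 0.532·2.6 + 0.468·3.1 = 1.3832 + 1.4508 = 2.8340.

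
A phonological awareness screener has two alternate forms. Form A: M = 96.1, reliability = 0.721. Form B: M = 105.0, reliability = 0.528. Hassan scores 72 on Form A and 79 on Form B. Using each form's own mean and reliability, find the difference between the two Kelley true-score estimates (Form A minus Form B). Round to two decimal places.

T̂_A = 0.721(72) + 0.279(96.1) = 78.7239
T̂_B = 0.528(79) + 0.472(105.0) = 91.2720
T̂_A − T̂_B = -12.5481

-12.55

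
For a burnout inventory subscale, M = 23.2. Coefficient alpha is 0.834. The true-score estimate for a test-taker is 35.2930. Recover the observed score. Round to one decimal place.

T̂ = ρX + (1 − ρ)μ  ⇒  X = (T̂ − (1 − ρ)μ) / ρ
X = (35.2930 − 0.166 × 23.2) / 0.834 = (35.2930 − 3.8512) / 0.834 = 31.4418 / 0.834 = 37.700

37.7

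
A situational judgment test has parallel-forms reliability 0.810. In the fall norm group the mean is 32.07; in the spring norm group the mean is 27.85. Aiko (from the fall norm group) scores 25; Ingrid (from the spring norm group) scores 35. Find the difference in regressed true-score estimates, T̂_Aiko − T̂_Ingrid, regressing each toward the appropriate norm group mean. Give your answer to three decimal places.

T̂_Aiko = 0.810(25) + 0.190(32.07) = 26.34330
T̂_Ingrid = 0.810(35) + 0.190(27.85) = 33.64150
Difference = 26.34330 − 33.64150 = -7.29820

-7.298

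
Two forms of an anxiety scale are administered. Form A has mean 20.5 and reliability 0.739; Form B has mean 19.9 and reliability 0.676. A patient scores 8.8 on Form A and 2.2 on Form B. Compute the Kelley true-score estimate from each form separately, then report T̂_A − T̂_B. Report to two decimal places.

3.92

T̂_A = 0.739(8.8) + 0.261(20.5) = 11.8537
T̂_B = 0.676(2.2) + 0.324(19.9) = 7.9348
T̂_A − T̂_B = 3.9189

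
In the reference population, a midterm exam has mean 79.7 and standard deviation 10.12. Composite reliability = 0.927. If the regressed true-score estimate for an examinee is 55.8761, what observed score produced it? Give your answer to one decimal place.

54.0

T̂ = ρX + (1 − ρ)μ  ⇒  X = (T̂ − (1 − ρ)μ) / ρ
X = (55.8761 − 0.073 × 79.7) / 0.927 = (55.8761 − 5.8181) / 0.927 = 50.0580 / 0.927 = 54.000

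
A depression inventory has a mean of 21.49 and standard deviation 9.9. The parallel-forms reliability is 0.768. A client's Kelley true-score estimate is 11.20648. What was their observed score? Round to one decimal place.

8.1

T̂ = ρX + (1 − ρ)μ  ⇒  X = (T̂ − (1 − ρ)μ) / ρ
X = (11.20648 − 0.232 × 21.49) / 0.768 = (11.20648 − 4.98568) / 0.768 = 6.22080 / 0.768 = 8.100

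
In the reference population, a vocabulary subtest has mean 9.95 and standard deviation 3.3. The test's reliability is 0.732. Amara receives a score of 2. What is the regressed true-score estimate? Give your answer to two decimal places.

4.13

Kelley's formula gives T̂ = 0.732·2 + 0.268·9.95 = 1.464 + 2.66660 = 4.131.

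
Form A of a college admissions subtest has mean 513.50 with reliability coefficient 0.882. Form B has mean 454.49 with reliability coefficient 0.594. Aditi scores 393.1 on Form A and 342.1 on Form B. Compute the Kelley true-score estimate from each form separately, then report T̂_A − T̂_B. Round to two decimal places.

19.58

T̂_A = 0.882(393.1) + 0.118(513.50) = 407.3072
T̂_B = 0.594(342.1) + 0.406(454.49) = 387.7303
T̂_A − T̂_B = 19.5769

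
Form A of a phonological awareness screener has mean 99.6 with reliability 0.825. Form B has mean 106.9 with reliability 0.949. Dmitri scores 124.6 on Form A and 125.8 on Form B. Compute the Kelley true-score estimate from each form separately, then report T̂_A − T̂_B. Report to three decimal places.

T̂_A = 0.825(124.6) + 0.175(99.6) = 120.22500
T̂_B = 0.949(125.8) + 0.051(106.9) = 124.83610
T̂_A − T̂_B = -4.61110

-4.611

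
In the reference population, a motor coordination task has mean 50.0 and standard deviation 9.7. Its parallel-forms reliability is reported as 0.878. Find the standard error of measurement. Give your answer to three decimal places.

3.388

SEM = SD · √(1 − ρ) = 9.7 × √0.122 = 9.7 × 0.3493 = 3.3881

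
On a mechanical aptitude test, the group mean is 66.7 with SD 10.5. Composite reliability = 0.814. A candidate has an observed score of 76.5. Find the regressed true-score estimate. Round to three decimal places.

74.677

T̂ = ρX + (1 − ρ)μ
  = 0.814 × 76.5 + 0.186 × 66.7
  = 62.2710 + 12.4062
  = 74.6772
  ≈ 74.677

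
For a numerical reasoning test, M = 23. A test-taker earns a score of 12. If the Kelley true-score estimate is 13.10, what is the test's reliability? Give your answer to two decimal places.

0.90

T̂ = ρX + (1 − ρ)μ  ⇒  T̂ − μ = ρ(X − μ)
ρ = (T̂ − μ)/(X − μ) = (13.10 − 23) / (12 − 23) = -9.90 / -11.0 = 0.9000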